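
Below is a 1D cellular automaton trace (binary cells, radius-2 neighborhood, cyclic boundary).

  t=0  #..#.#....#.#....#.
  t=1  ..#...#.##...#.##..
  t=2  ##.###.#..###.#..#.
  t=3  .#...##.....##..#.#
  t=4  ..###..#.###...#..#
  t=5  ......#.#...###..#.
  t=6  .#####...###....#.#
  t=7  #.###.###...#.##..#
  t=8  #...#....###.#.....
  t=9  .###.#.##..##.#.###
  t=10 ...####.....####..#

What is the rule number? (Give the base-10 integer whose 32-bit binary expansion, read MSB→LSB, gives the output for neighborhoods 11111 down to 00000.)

  ##### -> #   bit 31 = 1  t=6,i=3
  ####. -> #   bit 30 = 1  t=6,i=4
  ###.# -> #   bit 29 = 1  t=2,i=5
  ###.. -> .   bit 28 = 0  t=4,i=4
  ##.## -> .   bit 27 = 0  t=2,i=2
  ##.#. -> #   bit 26 = 1  t=2,i=6
  ##..# -> .   bit 25 = 0  t=3,i=14
  ##... -> #   bit 24 = 1  t=1,i=10
  #.### -> .   bit 23 = 0  t=2,i=3
  #.##. -> .   bit 22 = 0  t=1,i=8
  #.#.# -> #   bit 21 = 1  t=3,i=18
  #.#.. -> .   bit 20 = 0  t=0,i=0
  #..## -> .   bit 19 = 0  t=2,i=9
  #..#. -> #   bit 18 = 1  t=0,i=2
  #...# -> #   bit 17 = 1  t=1,i=4
  #.... -> .   bit 16 = 0  t=0,i=7
  .#### -> #   bit 15 = 1  t=6,i=2
  .###. -> .   bit 14 = 0  t=2,i=4
  .##.# -> #   bit 13 = 1  t=2,i=1
  .##.. -> .   bit 12 = 0  t=1,i=9
  .#.## -> #   bit 11 = 1  t=1,i=7
  .#.#. -> .   bit 10 = 0  t=0,i=4
  .#..# -> .   bit 9 = 0  t=0,i=1
  .#... -> #   bit 8 = 1  t=0,i=6
  ..### -> .   bit 7 = 0  t=2,i=10
  ..##. -> .   bit 6 = 0  t=3,i=5
  ..#.# -> .   bit 5 = 0  t=0,i=3
  ..#.. -> .   bit 4 = 0  t=1,i=2
  ...## -> #   bit 3 = 1  t=3,i=4
  ...#. -> #   bit 2 = 1  t=0,i=9
  ....# -> #   bit 1 = 1  t=0,i=8
  ..... -> #   bit 0 = 1  t=3,i=9
  bits 11100101001001101010100100001111 = 3844516111

3844516111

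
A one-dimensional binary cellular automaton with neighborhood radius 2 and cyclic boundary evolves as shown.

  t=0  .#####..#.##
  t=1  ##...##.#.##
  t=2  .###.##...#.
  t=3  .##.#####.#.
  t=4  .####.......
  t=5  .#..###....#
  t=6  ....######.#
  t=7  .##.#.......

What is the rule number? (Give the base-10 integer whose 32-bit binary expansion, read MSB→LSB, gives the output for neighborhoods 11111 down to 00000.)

465793266

  #####|.  b31=0 t=0,i=3
  ####.|.  b30=0 t=0,i=4
  ###.#|.  b29=0 t=2,i=3
  ###..|#  b28=1 t=0,i=5
  ##.##|#  b27=1 t=0,i=0
  ##.#.|.  b26=0 t=1,i=7
  ##..#|#  b25=1 t=0,i=6
  ##...|#  b24=1 t=1,i=2
  #.###|#  b23=1 t=0,i=1
  #.##.|#  b22=1 t=0,i=10
  #.#.#|.  b21=0 t=1,i=8
  #.#..|.  b20=0 t=3,i=10
  #..##|.  b19=0 t=2,i=0
  #..#.|.  b18=0 t=0,i=7
  #...#|#  b17=1 t=1,i=3
  #....|#  b16=1 t=4,i=6
  .####|.  b15=0 t=0,i=2
  .###.|#  b14=1 t=2,i=2
  .##.#|#  b13=1 t=0,i=11
  .##..|#  b12=1 t=2,i=6
  .#.##|.  b11=0 t=0,i=9
  .#.#.|.  b10=0 t=5,i=0
  .#..#|.  b9=0 t=2,i=11
  .#...|.  b8=0 t=6,i=0
  ..###|#  b7=1 t=2,i=1
  ..##.|#  b6=1 t=1,i=5
  ..#.#|#  b5=1 t=0,i=8
  ..#..|#  b4=1 t=2,i=10
  ...##|.  b3=0 t=1,i=4
  ...#.|.  b2=0 t=2,i=9
  ....#|#  b1=1 t=4,i=11
  .....|.  b0=0 t=4,i=7
  bits 00011011110000110111000011110010 = 465793266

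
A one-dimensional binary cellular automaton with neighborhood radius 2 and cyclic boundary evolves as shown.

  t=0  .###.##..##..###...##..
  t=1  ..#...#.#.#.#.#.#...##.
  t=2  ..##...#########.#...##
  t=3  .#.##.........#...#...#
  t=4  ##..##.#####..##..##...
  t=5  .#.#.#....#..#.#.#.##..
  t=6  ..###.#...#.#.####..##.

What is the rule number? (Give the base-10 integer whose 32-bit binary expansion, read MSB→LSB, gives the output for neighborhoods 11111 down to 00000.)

1093432593

  ##### -> .   bit 31 = 0  t=2,i=9
  ####. -> #   bit 30 = 1  t=2,i=14
  ###.# -> .   bit 29 = 0  t=0,i=3
  ###.. -> .   bit 28 = 0  t=0,i=15
  ##.## -> .   bit 27 = 0  t=0,i=4
  ##.#. -> .   bit 26 = 0  t=2,i=16
  ##..# -> .   bit 25 = 0  t=0,i=7
  ##... -> #   bit 24 = 1  t=0,i=16
  #.### -> .   bit 23 = 0  t=4,i=7
  #.##. -> .   bit 22 = 0  t=0,i=5
  #.#.# -> #   bit 21 = 1  t=1,i=8
  #.#.. -> .   bit 20 = 0  t=1,i=16
  #..## -> #   bit 19 = 1  t=0,i=8
  #..#. -> #   bit 18 = 1  t=5,i=12
  #...# -> .   bit 17 = 0  t=0,i=17
  #.... -> .   bit 16 = 0  t=3,i=6
  .#### -> .   bit 15 = 0  t=2,i=8
  .###. -> #   bit 14 = 1  t=0,i=2
  .##.# -> #   bit 13 = 1  t=4,i=5
  .##.. -> #   bit 12 = 1  t=0,i=6
  .#.## -> .   bit 11 = 0  t=3,i=2
  .#.#. -> #   bit 10 = 1  t=1,i=7
  .#..# -> .   bit 9 = 0  t=5,i=11
  .#... -> #   bit 8 = 1  t=1,i=3
  ..### -> .   bit 7 = 0  t=0,i=1
  ..##. -> .   bit 6 = 0  t=0,i=9
  ..#.# -> .   bit 5 = 0  t=1,i=6
  ..#.. -> #   bit 4 = 1  t=1,i=2
  ...## -> .   bit 3 = 0  t=0,i=0
  ...#. -> .   bit 2 = 0  t=1,i=1
  ....# -> .   bit 1 = 0  t=3,i=12
  ..... -> #   bit 0 = 1  t=3,i=7
  bits 01000001001011000111010100010001 = 1093432593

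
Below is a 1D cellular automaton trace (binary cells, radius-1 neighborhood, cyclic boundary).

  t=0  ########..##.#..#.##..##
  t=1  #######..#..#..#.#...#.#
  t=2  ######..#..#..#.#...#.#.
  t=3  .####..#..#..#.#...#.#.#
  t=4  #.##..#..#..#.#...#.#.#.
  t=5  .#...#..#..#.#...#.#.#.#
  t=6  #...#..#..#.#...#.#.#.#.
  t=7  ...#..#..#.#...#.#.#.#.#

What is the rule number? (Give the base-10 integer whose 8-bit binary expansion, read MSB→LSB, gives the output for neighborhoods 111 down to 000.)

162

  [7] ### => #  t=0,i=0
  [6] ##. => .  t=0,i=7
  [5] #.# => #  t=0,i=12
  [4] #.. => .  t=0,i=8
  [3] .## => .  t=0,i=10
  [2] .#. => .  t=0,i=13
  [1] ..# => #  t=0,i=9
  [0] ... => .  t=1,i=19
  bits 10100010 = 162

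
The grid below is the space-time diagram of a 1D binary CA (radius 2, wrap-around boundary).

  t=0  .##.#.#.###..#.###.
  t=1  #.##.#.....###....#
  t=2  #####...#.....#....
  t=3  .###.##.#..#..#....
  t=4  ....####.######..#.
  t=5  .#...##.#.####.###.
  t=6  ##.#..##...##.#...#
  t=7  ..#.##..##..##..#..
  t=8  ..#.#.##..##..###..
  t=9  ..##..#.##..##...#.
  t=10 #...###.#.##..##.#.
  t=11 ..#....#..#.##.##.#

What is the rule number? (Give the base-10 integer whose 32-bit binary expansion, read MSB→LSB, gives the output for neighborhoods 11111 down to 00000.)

3478038065

  #####|#  b31=1 t=2,i=2
  ####.|#  b30=1 t=2,i=3
  ###.#|.  b29=0 t=3,i=3
  ###..|.  b28=0 t=0,i=10
  ##.##|#  b27=1 t=1,i=1
  ##.#.|#  b26=1 t=0,i=3
  ##..#|#  b25=1 t=0,i=11
  ##...|#  b24=1 t=1,i=14
  #.###|.  b23=0 t=0,i=8
  #.##.|#  b22=1 t=1,i=2
  #.#.#|.  b21=0 t=0,i=4
  #.#..|.  b20=0 t=1,i=5
  #..##|#  b19=1 t=0,i=0
  #..#.|#  b18=1 t=0,i=12
  #...#|#  b17=1 t=2,i=6
  #....|.  b16=0 t=1,i=7
  .####|#  b15=1 t=2,i=1
  .###.|.  b14=0 t=0,i=9
  .##.#|#  b13=1 t=0,i=2
  .##..|.  b12=0 t=6,i=7
  .#.##|.  b11=0 t=0,i=7
  .#.#.|#  b10=1 t=0,i=5
  .#..#|#  b9=1 t=3,i=9
  .#...|.  b8=0 t=1,i=6
  ..###|.  b7=0 t=1,i=11
  ..##.|.  b6=0 t=0,i=1
  ..#.#|#  b5=1 t=0,i=13
  ..#..|#  b4=1 t=2,i=8
  ...##|.  b3=0 t=1,i=10
  ...#.|.  b2=0 t=2,i=7
  ....#|.  b1=0 t=1,i=9
  .....|#  b0=1 t=1,i=8
  bits 11001111010011101010011000110001 = 3478038065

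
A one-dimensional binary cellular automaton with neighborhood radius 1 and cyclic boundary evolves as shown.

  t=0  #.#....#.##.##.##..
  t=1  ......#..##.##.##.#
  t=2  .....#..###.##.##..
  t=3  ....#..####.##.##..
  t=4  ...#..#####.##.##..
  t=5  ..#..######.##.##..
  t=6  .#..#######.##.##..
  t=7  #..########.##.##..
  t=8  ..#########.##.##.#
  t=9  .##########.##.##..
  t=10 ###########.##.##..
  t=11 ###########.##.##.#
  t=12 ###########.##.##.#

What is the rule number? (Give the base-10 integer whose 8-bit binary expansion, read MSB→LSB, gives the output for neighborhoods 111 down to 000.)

  [7] ### => #  t=2,i=9
  [6] ##. => #  t=0,i=10
  [5] #.# => .  t=0,i=1
  [4] #.. => .  t=0,i=3
  [3] .## => #  t=0,i=9
  [2] .#. => .  t=0,i=0
  [1] ..# => #  t=0,i=6
  [0] ... => .  t=0,i=4
  bits 11001010 = 202

202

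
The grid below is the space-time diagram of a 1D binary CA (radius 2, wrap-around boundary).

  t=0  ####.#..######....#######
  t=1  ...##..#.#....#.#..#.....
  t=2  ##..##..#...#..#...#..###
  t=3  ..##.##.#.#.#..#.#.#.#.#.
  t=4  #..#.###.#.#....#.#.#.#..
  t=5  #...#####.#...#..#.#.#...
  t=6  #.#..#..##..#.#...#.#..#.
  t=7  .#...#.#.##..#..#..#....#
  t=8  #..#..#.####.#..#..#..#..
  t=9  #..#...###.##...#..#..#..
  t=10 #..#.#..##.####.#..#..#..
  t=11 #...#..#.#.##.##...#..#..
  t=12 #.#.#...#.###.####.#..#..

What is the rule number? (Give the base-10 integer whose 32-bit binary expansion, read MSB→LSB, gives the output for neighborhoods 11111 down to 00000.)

667614227

  [31] ##### => .  t=0,i=0
  [30] ####. => .  t=0,i=2
  [29] ###.# => #  t=0,i=3
  [28] ###.. => .  t=0,i=13
  [27] ##.## => .  t=3,i=4
  [26] ##.#. => #  t=0,i=4
  [25] ##..# => #  t=1,i=5
  [24] ##... => #  t=0,i=14
  [23] #.### => #  t=4,i=5
  [22] #.##. => #  t=3,i=5
  [21] #.#.# => .  t=3,i=8
  [20] #.#.. => .  t=0,i=5
  [19] #..## => #  t=0,i=7
  [18] #..#. => .  t=1,i=6
  [17] #...# => #  t=2,i=10
  [16] #.... => .  t=0,i=15
  [15] .#### => #  t=0,i=9
  [14] .###. => #  t=4,i=6
  [13] .##.# => #  t=3,i=3
  [12] .##.. => #  t=1,i=4
  [11] .#.## => #  t=4,i=4
  [10] .#.#. => #  t=1,i=8
  [9] .#..# => .  t=0,i=6
  [8] .#... => .  t=1,i=10
  [7] ..### => .  t=0,i=8
  [6] ..##. => .  t=1,i=3
  [5] ..#.# => .  t=1,i=7
  [4] ..#.. => #  t=1,i=19
  [3] ...## => .  t=0,i=17
  [2] ...#. => .  t=1,i=13
  [1] ....# => #  t=0,i=16
  [0] ..... => #  t=1,i=0
  bits 00100111110010101111110000010011 = 667614227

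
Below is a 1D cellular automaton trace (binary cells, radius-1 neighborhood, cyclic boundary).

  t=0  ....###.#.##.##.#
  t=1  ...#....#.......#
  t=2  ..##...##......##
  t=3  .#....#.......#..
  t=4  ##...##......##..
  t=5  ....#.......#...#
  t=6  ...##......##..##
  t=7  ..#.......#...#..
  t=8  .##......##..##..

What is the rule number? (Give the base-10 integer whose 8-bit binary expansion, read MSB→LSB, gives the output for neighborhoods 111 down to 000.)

6

  ###|.  b7=0 t=0,i=5
  ##.|.  b6=0 t=0,i=6
  #.#|.  b5=0 t=0,i=7
  #..|.  b4=0 t=0,i=0
  .##|.  b3=0 t=0,i=4
  .#.|#  b2=1 t=0,i=8
  ..#|#  b1=1 t=0,i=3
  ...|.  b0=0 t=0,i=1
  bits 00000110 = 6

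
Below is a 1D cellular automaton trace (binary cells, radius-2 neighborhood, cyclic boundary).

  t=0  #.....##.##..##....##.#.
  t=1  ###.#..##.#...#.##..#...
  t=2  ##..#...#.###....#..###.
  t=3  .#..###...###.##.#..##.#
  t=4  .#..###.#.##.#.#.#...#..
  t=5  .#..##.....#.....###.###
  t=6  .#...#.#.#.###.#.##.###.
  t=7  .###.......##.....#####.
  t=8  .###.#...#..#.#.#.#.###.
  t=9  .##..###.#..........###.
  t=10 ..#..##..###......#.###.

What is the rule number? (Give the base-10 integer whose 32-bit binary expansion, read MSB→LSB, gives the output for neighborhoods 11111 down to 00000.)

3633541522

  ##### -> #   bit 31 = 1  t=7,i=20
  ####. -> #   bit 30 = 1  t=7,i=21
  ###.# -> .   bit 29 = 0  t=1,i=2
  ###.. -> #   bit 28 = 1  t=2,i=12
  ##.## -> #   bit 27 = 1  t=0,i=8
  ##.#. -> .   bit 26 = 0  t=0,i=21
  ##..# -> .   bit 25 = 0  t=0,i=11
  ##... -> .   bit 24 = 0  t=0,i=15
  #.### -> #   bit 23 = 1  t=2,i=10
  #.##. -> .   bit 22 = 0  t=0,i=9
  #.#.# -> .   bit 21 = 0  t=0,i=22
  #.#.. -> #   bit 20 = 1  t=0,i=0
  #..## -> .   bit 19 = 0  t=0,i=12
  #..#. -> .   bit 18 = 0  t=1,i=19
  #...# -> #   bit 17 = 1  t=1,i=12
  #.... -> #   bit 16 = 1  t=0,i=2
  .#### -> .   bit 15 = 0  t=7,i=19
  .###. -> #   bit 14 = 1  t=1,i=1
  .##.# -> #   bit 13 = 1  t=0,i=7
  .##.. -> #   bit 12 = 1  t=0,i=10
  .#.## -> .   bit 11 = 0  t=1,i=15
  .#.#. -> .   bit 10 = 0  t=0,i=23
  .#..# -> .   bit 9 = 0  t=1,i=5
  .#... -> #   bit 8 = 1  t=0,i=1
  ..### -> #   bit 7 = 1  t=1,i=0
  ..##. -> .   bit 6 = 0  t=0,i=6
  ..#.# -> .   bit 5 = 0  t=1,i=14
  ..#.. -> #   bit 4 = 1  t=1,i=20
  ...## -> .   bit 3 = 0  t=0,i=5
  ...#. -> .   bit 2 = 0  t=1,i=13
  ....# -> #   bit 1 = 1  t=0,i=4
  ..... -> .   bit 0 = 0  t=0,i=3
  bits 11011000100100110111000110010010 = 3633541522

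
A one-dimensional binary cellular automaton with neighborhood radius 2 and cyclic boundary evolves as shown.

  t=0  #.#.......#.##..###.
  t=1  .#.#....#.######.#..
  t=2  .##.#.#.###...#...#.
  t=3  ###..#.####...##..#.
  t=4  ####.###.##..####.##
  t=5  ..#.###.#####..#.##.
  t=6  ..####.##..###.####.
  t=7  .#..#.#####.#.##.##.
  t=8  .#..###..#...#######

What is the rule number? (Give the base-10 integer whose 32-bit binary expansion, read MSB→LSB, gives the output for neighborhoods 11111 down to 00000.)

1523088762

  ##### -> .   bit 31 = 0  t=1,i=12
  ####. -> #   bit 30 = 1  t=1,i=14
  ###.# -> .   bit 29 = 0  t=0,i=18
  ###.. -> #   bit 28 = 1  t=2,i=10
  ##.## -> #   bit 27 = 1  t=4,i=4
  ##.#. -> .   bit 26 = 0  t=0,i=19
  ##..# -> #   bit 25 = 1  t=0,i=14
  ##... -> .   bit 24 = 0  t=2,i=11
  #.### -> #   bit 23 = 1  t=1,i=10
  #.##. -> #   bit 22 = 1  t=0,i=12
  #.#.# -> .   bit 21 = 0  t=0,i=0
  #.#.. -> .   bit 20 = 0  t=0,i=2
  #..## -> #   bit 19 = 1  t=0,i=15
  #..#. -> .   bit 18 = 0  t=3,i=4
  #...# -> .   bit 17 = 0  t=1,i=19
  #.... -> .   bit 16 = 0  t=0,i=4
  .#### -> .   bit 15 = 0  t=1,i=11
  .###. -> #   bit 14 = 1  t=0,i=17
  .##.# -> #   bit 13 = 1  t=2,i=2
  .##.. -> #   bit 12 = 1  t=0,i=13
  .#.## -> #   bit 11 = 1  t=0,i=11
  .#.#. -> #   bit 10 = 1  t=0,i=1
  .#..# -> .   bit 9 = 0  t=2,i=19
  .#... -> #   bit 8 = 1  t=0,i=3
  ..### -> .   bit 7 = 0  t=0,i=16
  ..##. -> #   bit 6 = 1  t=2,i=1
  ..#.# -> #   bit 5 = 1  t=0,i=10
  ..#.. -> #   bit 4 = 1  t=2,i=14
  ...## -> #   bit 3 = 1  t=3,i=13
  ...#. -> .   bit 2 = 0  t=0,i=9
  ....# -> #   bit 1 = 1  t=0,i=8
  ..... -> .   bit 0 = 0  t=0,i=5
  bits 01011010110010000111110101111010 = 1523088762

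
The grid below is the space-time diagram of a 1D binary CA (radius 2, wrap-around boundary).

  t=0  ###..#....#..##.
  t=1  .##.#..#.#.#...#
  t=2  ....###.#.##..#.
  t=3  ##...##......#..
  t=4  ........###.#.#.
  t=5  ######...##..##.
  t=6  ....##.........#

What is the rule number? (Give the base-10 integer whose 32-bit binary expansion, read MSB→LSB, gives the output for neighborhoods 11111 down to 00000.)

  [31] ##### => .  t=5,i=2
  [30] ####. => #  t=5,i=4
  [29] ###.# => #  t=2,i=6
  [28] ###.. => #  t=0,i=2
  [27] ##.## => #  t=0,i=15
  [26] ##.#. => .  t=1,i=3
  [25] ##..# => .  t=0,i=3
  [24] ##... => .  t=3,i=2
  [23] #.### => .  t=0,i=0
  [22] #.##. => .  t=1,i=1
  [21] #.#.# => .  t=1,i=9
  [20] #.#.. => #  t=1,i=4
  [19] #..## => .  t=0,i=12
  [18] #..#. => #  t=0,i=4
  [17] #...# => .  t=1,i=13
  [16] #.... => #  t=0,i=7
  [15] .#### => .  t=5,i=1
  [14] .###. => #  t=0,i=1
  [13] .##.# => .  t=0,i=14
  [12] .##.. => .  t=2,i=11
  [11] .#.## => .  t=1,i=0
  [10] .#.#. => #  t=1,i=8
  [9] .#..# => #  t=0,i=11
  [8] .#... => .  t=0,i=6
  [7] ..### => .  t=2,i=4
  [6] ..##. => .  t=0,i=13
  [5] ..#.# => .  t=1,i=7
  [4] ..#.. => .  t=0,i=5
  [3] ...## => .  t=2,i=3
  [2] ...#. => #  t=0,i=9
  [1] ....# => .  t=0,i=8
  [0] ..... => #  t=2,i=1
  bits 01111000000101010100011000000101 = 2014660101

2014660101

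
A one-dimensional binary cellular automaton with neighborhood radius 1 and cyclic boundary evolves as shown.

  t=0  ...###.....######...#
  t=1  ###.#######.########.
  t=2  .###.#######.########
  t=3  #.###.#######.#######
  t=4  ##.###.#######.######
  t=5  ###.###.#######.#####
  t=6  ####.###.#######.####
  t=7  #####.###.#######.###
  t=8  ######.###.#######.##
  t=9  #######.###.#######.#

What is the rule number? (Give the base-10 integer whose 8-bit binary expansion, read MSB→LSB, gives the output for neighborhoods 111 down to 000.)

243

  nb ###: next=#  (t=0,i=4, bit7=1)
  nb ##.: next=#  (t=0,i=5, bit6=1)
  nb #.#: next=#  (t=1,i=3, bit5=1)
  nb #..: next=#  (t=0,i=0, bit4=1)
  nb .##: next=.  (t=0,i=3, bit3=0)
  nb .#.: next=.  (t=0,i=20, bit2=0)
  nb ..#: next=#  (t=0,i=2, bit1=1)
  nb ...: next=#  (t=0,i=1, bit0=1)
  bits 11110011 = 243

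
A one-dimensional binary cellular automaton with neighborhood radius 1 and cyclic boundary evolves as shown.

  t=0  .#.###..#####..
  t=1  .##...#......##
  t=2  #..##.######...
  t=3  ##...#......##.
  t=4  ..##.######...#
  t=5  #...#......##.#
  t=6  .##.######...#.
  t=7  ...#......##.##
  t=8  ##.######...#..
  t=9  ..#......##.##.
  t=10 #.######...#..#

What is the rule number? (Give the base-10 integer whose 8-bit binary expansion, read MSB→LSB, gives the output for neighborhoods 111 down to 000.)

  nb ###: next=.  (t=0,i=4, bit7=0)
  nb ##.: next=.  (t=0,i=5, bit6=0)
  nb #.#: next=#  (t=0,i=2, bit5=1)
  nb #..: next=#  (t=0,i=6, bit4=1)
  nb .##: next=.  (t=0,i=3, bit3=0)
  nb .#.: next=#  (t=0,i=1, bit2=1)
  nb ..#: next=.  (t=0,i=0, bit1=0)
  nb ...: next=#  (t=0,i=14, bit0=1)
  bits 00110101 = 53

53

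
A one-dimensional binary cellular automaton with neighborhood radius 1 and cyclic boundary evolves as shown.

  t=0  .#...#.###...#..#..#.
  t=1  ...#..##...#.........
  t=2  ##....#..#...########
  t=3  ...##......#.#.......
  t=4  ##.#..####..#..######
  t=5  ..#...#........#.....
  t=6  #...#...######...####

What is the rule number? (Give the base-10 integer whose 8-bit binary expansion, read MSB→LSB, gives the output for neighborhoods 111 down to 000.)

41

  ###|.  b7=0 t=0,i=8
  ##.|.  b6=0 t=0,i=9
  #.#|#  b5=1 t=0,i=6
  #..|.  b4=0 t=0,i=2
  .##|#  b3=1 t=0,i=7
  .#.|.  b2=0 t=0,i=1
  ..#|.  b1=0 t=0,i=0
  ...|#  b0=1 t=0,i=3
  bits 00101001 = 41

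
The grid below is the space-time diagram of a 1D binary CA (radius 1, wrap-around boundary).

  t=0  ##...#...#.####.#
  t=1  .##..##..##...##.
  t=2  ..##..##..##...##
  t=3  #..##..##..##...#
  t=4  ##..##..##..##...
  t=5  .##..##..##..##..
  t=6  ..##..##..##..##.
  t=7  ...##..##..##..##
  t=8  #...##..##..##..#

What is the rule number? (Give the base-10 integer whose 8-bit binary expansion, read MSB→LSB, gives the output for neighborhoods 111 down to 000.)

116

  [7] ### => .  t=0,i=0
  [6] ##. => #  t=0,i=1
  [5] #.# => #  t=0,i=10
  [4] #.. => #  t=0,i=2
  [3] .## => .  t=0,i=11
  [2] .#. => #  t=0,i=5
  [1] ..# => .  t=0,i=4
  [0] ... => .  t=0,i=3
  bits 01110100 = 116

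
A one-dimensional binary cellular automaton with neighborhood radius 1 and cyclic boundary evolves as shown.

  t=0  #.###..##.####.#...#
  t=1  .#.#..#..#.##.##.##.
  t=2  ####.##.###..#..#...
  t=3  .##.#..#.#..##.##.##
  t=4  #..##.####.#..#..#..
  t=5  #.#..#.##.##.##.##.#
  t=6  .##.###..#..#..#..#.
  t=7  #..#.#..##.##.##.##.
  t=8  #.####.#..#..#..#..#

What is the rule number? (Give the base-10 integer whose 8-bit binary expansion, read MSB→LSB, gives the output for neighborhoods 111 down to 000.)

  ### -> #   bit 7 = 1  t=0,i=3
  ##. -> .   bit 6 = 0  t=0,i=0
  #.# -> #   bit 5 = 1  t=0,i=1
  #.. -> .   bit 4 = 0  t=0,i=5
  .## -> .   bit 3 = 0  t=0,i=2
  .#. -> #   bit 2 = 1  t=0,i=15
  ..# -> #   bit 1 = 1  t=0,i=6
  ... -> #   bit 0 = 1  t=0,i=17
  bits 10100111 = 167

167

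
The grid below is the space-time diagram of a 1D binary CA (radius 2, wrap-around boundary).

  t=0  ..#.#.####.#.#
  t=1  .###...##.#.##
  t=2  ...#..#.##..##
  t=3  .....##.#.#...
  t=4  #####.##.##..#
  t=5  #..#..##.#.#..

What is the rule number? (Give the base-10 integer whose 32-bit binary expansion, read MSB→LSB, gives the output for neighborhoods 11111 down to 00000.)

1448387627

  [31] ##### => .  t=4,i=1
  [30] ####. => #  t=0,i=8
  [29] ###.# => .  t=0,i=9
  [28] ###.. => #  t=1,i=3
  [27] ##.## => .  t=1,i=0
  [26] ##.#. => #  t=0,i=10
  [25] ##..# => #  t=2,i=10
  [24] ##... => .  t=1,i=4
  [23] #.### => .  t=0,i=6
  [22] #.##. => #  t=1,i=12
  [21] #.#.# => .  t=0,i=4
  [20] #.#.. => #  t=0,i=13
  [19] #..## => .  t=2,i=11
  [18] #..#. => #  t=0,i=1
  [17] #...# => .  t=1,i=5
  [16] #.... => .  t=3,i=12
  [15] .#### => #  t=0,i=7
  [14] .###. => .  t=1,i=2
  [13] .##.# => #  t=1,i=8
  [12] .##.. => .  t=2,i=9
  [11] .#.## => .  t=0,i=5
  [10] .#.#. => #  t=0,i=3
  [9] .#..# => .  t=0,i=0
  [8] .#... => .  t=3,i=11
  [7] ..### => .  t=4,i=13
  [6] ..##. => .  t=1,i=7
  [5] ..#.# => #  t=0,i=2
  [4] ..#.. => .  t=2,i=3
  [3] ...## => #  t=1,i=6
  [2] ...#. => .  t=2,i=2
  [1] ....# => #  t=3,i=3
  [0] ..... => #  t=3,i=0
  bits 01010110010101001010010000101011 = 1448387627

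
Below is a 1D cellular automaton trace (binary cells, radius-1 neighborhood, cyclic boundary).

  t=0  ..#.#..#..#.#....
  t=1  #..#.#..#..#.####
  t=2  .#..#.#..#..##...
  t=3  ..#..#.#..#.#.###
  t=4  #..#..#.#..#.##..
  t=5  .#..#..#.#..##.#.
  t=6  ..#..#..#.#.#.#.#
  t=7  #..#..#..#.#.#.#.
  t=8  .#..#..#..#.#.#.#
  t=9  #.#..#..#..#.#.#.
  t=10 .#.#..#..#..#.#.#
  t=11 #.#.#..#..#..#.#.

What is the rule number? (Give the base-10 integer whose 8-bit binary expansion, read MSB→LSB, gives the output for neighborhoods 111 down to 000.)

57

  ###|.  b7=0 t=1,i=14
  ##.|.  b6=0 t=1,i=0
  #.#|#  b5=1 t=0,i=3
  #..|#  b4=1 t=0,i=5
  .##|#  b3=1 t=1,i=13
  .#.|.  b2=0 t=0,i=2
  ..#|.  b1=0 t=0,i=1
  ...|#  b0=1 t=0,i=0
  bits 00111001 = 57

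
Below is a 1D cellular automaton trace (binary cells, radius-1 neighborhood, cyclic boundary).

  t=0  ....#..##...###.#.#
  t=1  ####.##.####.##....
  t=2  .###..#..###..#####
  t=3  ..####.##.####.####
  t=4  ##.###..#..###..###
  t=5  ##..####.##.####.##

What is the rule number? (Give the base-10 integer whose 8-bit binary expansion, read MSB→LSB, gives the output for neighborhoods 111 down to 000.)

211

  ### -> #   bit 7 = 1  t=0,i=13
  ##. -> #   bit 6 = 1  t=0,i=8
  #.# -> .   bit 5 = 0  t=0,i=15
  #.. -> #   bit 4 = 1  t=0,i=0
  .## -> .   bit 3 = 0  t=0,i=7
  .#. -> .   bit 2 = 0  t=0,i=4
  ..# -> #   bit 1 = 1  t=0,i=3
  ... -> #   bit 0 = 1  t=0,i=1
  bits 11010011 = 211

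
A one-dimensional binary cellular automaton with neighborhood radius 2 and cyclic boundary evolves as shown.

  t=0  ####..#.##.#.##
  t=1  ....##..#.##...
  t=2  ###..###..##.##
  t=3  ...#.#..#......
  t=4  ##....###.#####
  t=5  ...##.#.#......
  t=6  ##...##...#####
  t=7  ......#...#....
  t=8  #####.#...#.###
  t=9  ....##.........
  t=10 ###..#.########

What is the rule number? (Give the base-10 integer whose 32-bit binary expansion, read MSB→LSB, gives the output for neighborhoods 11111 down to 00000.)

  nb #####: next=.  (t=0,i=0, bit31=0)
  nb ####.: next=.  (t=0,i=2, bit30=0)
  nb ###.#: next=#  (t=4,i=8, bit29=1)
  nb ###..: next=.  (t=0,i=3, bit28=0)
  nb ##.##: next=.  (t=2,i=12, bit27=0)
  nb ##.#.: next=#  (t=0,i=10, bit26=1)
  nb ##..#: next=#  (t=0,i=4, bit25=1)
  nb ##...: next=.  (t=1,i=12, bit24=0)
  nb #.###: next=.  (t=0,i=13, bit23=0)
  nb #.##.: next=#  (t=0,i=8, bit22=1)
  nb #.#.#: next=#  (t=0,i=11, bit21=1)
  nb #.#..: next=.  (t=3,i=5, bit20=0)
  nb #..##: next=.  (t=2,i=4, bit19=0)
  nb #..#.: next=#  (t=0,i=5, bit18=1)
  nb #...#: next=.  (t=6,i=3, bit17=0)
  nb #....: next=#  (t=1,i=13, bit16=1)
  nb .####: next=.  (t=0,i=14, bit15=0)
  nb .###.: next=.  (t=2,i=6, bit14=0)
  nb .##.#: next=.  (t=0,i=9, bit13=0)
  nb .##..: next=#  (t=1,i=5, bit12=1)
  nb .#.##: next=.  (t=0,i=7, bit11=0)
  nb .#.#.: next=.  (t=3,i=4, bit10=0)
  nb .#..#: next=#  (t=3,i=6, bit9=1)
  nb .#...: next=.  (t=3,i=9, bit8=0)
  nb ..###: next=#  (t=2,i=5, bit7=1)
  nb ..##.: next=.  (t=1,i=4, bit6=0)
  nb ..#.#: next=.  (t=0,i=6, bit5=0)
  nb ..#..: next=#  (t=3,i=8, bit4=1)
  nb ...##: next=.  (t=1,i=3, bit3=0)
  nb ...#.: next=.  (t=3,i=2, bit2=0)
  nb ....#: next=#  (t=1,i=2, bit1=1)
  nb .....: next=#  (t=1,i=0, bit0=1)
  bits 00100110011001010001001010010011 = 644158099

644158099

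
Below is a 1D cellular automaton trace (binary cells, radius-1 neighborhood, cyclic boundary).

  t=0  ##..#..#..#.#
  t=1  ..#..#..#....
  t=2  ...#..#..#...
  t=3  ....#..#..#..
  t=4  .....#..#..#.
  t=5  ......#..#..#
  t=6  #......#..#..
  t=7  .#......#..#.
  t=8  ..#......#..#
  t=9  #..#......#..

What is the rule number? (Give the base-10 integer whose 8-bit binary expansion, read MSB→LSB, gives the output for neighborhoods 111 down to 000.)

  nb ###: next=.  (t=0,i=0, bit7=0)
  nb ##.: next=.  (t=0,i=1, bit6=0)
  nb #.#: next=.  (t=0,i=11, bit5=0)
  nb #..: next=#  (t=0,i=2, bit4=1)
  nb .##: next=.  (t=0,i=12, bit3=0)
  nb .#.: next=.  (t=0,i=4, bit2=0)
  nb ..#: next=.  (t=0,i=3, bit1=0)
  nb ...: next=.  (t=1,i=0, bit0=0)
  bits 00010000 = 16

16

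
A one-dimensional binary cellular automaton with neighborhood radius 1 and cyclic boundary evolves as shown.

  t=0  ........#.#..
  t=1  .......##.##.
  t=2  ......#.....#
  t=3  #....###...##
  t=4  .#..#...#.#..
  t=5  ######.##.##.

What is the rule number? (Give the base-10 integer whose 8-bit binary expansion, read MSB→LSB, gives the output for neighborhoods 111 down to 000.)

22

  nb ###: next=.  (t=3,i=6, bit7=0)
  nb ##.: next=.  (t=1,i=8, bit6=0)
  nb #.#: next=.  (t=0,i=9, bit5=0)
  nb #..: next=#  (t=0,i=11, bit4=1)
  nb .##: next=.  (t=1,i=7, bit3=0)
  nb .#.: next=#  (t=0,i=8, bit2=1)
  nb ..#: next=#  (t=0,i=7, bit1=1)
  nb ...: next=.  (t=0,i=0, bit0=0)
  bits 00010110 = 22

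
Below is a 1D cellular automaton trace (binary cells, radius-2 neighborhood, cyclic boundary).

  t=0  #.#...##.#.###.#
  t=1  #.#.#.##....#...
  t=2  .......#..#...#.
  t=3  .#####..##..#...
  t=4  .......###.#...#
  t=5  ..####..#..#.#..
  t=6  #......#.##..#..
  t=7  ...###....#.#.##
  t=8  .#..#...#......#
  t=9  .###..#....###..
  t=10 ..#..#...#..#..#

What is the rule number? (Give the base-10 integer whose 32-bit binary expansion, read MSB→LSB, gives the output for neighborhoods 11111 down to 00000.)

1995331

  #####|.  b31=0 t=3,i=3
  ####.|.  b30=0 t=3,i=4
  ###.#|.  b29=0 t=0,i=13
  ###..|.  b28=0 t=3,i=5
  ##.##|.  b27=0 t=0,i=14
  ##.#.|.  b26=0 t=0,i=1
  ##..#|.  b25=0 t=3,i=6
  ##...|.  b24=0 t=1,i=8
  #.###|.  b23=0 t=0,i=11
  #.##.|.  b22=0 t=0,i=15
  #.#.#|.  b21=0 t=0,i=9
  #.#..|#  b20=1 t=0,i=2
  #..##|#  b19=1 t=3,i=7
  #..#.|#  b18=1 t=2,i=9
  #...#|#  b17=1 t=0,i=4
  #....|.  b16=0 t=1,i=9
  .####|.  b15=0 t=3,i=2
  .###.|#  b14=1 t=0,i=12
  .##.#|#  b13=1 t=0,i=0
  .##..|#  b12=1 t=1,i=7
  .#.##|.  b11=0 t=0,i=10
  .#.#.|.  b10=0 t=1,i=1
  .#..#|#  b9=1 t=2,i=8
  .#...|.  b8=0 t=0,i=3
  ..###|.  b7=0 t=3,i=1
  ..##.|#  b6=1 t=0,i=6
  ..#.#|.  b5=0 t=1,i=0
  ..#..|.  b4=0 t=1,i=12
  ...##|.  b3=0 t=0,i=5
  ...#.|.  b2=0 t=1,i=11
  ....#|#  b1=1 t=1,i=10
  .....|#  b0=1 t=2,i=1
  bits 00000000000111100111001001000011 = 1995331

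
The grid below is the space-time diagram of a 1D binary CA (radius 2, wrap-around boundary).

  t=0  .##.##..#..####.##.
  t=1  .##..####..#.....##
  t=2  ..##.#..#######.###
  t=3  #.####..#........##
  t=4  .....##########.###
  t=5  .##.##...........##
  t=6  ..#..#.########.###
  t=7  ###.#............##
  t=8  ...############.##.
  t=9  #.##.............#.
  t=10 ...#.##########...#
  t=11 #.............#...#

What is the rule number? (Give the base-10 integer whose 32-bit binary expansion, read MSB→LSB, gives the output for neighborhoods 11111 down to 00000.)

370505177

  #####|.  b31=0 t=2,i=10
  ####.|.  b30=0 t=0,i=13
  ###.#|.  b29=0 t=0,i=14
  ###..|#  b28=1 t=1,i=8
  ##.##|.  b27=0 t=0,i=3
  ##.#.|#  b26=1 t=2,i=4
  ##..#|#  b25=1 t=0,i=6
  ##...|.  b24=0 t=4,i=0
  #.###|.  b23=0 t=2,i=16
  #.##.|.  b22=0 t=0,i=4
  #.#.#|.  b21=0 t=9,i=0
  #.#..|#  b20=1 t=2,i=5
  #..##|.  b19=0 t=0,i=0
  #..#.|#  b18=1 t=0,i=7
  #...#|.  b17=0 t=10,i=1
  #....|#  b16=1 t=1,i=13
  .####|.  b15=0 t=0,i=12
  .###.|#  b14=1 t=2,i=17
  .##.#|#  b13=1 t=0,i=2
  .##..|#  b12=1 t=0,i=5
  .#.##|.  b11=0 t=6,i=6
  .#.#.|#  b10=1 t=9,i=18
  .#..#|.  b9=0 t=0,i=9
  .#...|#  b8=1 t=1,i=12
  ..###|#  b7=1 t=0,i=11
  ..##.|#  b6=1 t=0,i=1
  ..#.#|.  b5=0 t=6,i=5
  ..#..|#  b4=1 t=0,i=8
  ...##|#  b3=1 t=1,i=16
  ...#.|.  b2=0 t=9,i=16
  ....#|.  b1=0 t=1,i=15
  .....|#  b0=1 t=1,i=14
  bits 00010110000101010111010111011001 = 370505177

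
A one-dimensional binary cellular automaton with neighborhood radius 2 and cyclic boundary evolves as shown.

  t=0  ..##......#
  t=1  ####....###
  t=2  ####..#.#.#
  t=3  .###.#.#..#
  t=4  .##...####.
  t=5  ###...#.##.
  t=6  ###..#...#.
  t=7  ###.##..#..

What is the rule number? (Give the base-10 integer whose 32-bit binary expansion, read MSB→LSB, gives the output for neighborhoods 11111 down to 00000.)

3499914966

  ##### -> #   bit 31 = 1  t=1,i=0
  ####. -> #   bit 30 = 1  t=1,i=2
  ###.# -> .   bit 29 = 0  t=3,i=3
  ###.. -> #   bit 28 = 1  t=1,i=3
  ##.## -> .   bit 27 = 0  t=5,i=10
  ##.#. -> .   bit 26 = 0  t=3,i=4
  ##..# -> .   bit 25 = 0  t=2,i=4
  ##... -> .   bit 24 = 0  t=0,i=4
  #.### -> #   bit 23 = 1  t=2,i=10
  #.##. -> .   bit 22 = 0  t=5,i=8
  #.#.# -> .   bit 21 = 0  t=2,i=8
  #.#.. -> #   bit 20 = 1  t=3,i=7
  #..## -> #   bit 19 = 1  t=0,i=1
  #..#. -> #   bit 18 = 1  t=2,i=5
  #...# -> .   bit 17 = 0  t=4,i=4
  #.... -> .   bit 16 = 0  t=0,i=5
  .#### -> .   bit 15 = 0  t=1,i=9
  .###. -> #   bit 14 = 1  t=3,i=2
  .##.# -> #   bit 13 = 1  t=5,i=9
  .##.. -> #   bit 12 = 1  t=0,i=3
  .#.## -> .   bit 11 = 0  t=2,i=9
  .#.#. -> #   bit 10 = 1  t=2,i=7
  .#..# -> #   bit 9 = 1  t=0,i=0
  .#... -> .   bit 8 = 0  t=6,i=6
  ..### -> #   bit 7 = 1  t=1,i=8
  ..##. -> #   bit 6 = 1  t=0,i=2
  ..#.# -> .   bit 5 = 0  t=2,i=6
  ..#.. -> #   bit 4 = 1  t=0,i=10
  ...## -> .   bit 3 = 0  t=1,i=7
  ...#. -> #   bit 2 = 1  t=0,i=9
  ....# -> #   bit 1 = 1  t=0,i=8
  ..... -> .   bit 0 = 0  t=0,i=6
  bits 11010000100111000111011011010110 = 3499914966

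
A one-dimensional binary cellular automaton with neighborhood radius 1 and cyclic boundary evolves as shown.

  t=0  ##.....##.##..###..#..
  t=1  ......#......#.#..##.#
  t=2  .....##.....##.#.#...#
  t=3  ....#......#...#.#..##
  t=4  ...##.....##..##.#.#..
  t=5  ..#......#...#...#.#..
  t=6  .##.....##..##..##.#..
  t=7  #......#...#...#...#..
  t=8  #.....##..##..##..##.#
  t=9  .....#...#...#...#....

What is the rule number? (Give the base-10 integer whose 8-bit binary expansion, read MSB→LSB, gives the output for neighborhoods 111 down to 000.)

134

  ###|#  b7=1 t=0,i=15
  ##.|.  b6=0 t=0,i=1
  #.#|.  b5=0 t=0,i=9
  #..|.  b4=0 t=0,i=2
  .##|.  b3=0 t=0,i=0
  .#.|#  b2=1 t=0,i=19
  ..#|#  b1=1 t=0,i=6
  ...|.  b0=0 t=0,i=3
  bits 10000110 = 134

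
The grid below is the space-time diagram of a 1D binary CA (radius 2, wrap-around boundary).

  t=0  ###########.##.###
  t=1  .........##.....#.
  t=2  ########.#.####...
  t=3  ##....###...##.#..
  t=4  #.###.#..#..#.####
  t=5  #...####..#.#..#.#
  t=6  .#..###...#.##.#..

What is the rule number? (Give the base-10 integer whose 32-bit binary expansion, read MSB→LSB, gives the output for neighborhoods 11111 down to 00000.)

  [31] ##### => .  t=0,i=0
  [30] ####. => #  t=0,i=9
  [29] ###.# => #  t=0,i=10
  [28] ###.. => .  t=2,i=14
  [27] ##.## => .  t=0,i=11
  [26] ##.#. => #  t=2,i=8
  [25] ##..# => .  t=5,i=8
  [24] ##... => #  t=1,i=11
  [23] #.### => .  t=0,i=15
  [22] #.##. => .  t=0,i=12
  [21] #.#.# => .  t=2,i=9
  [20] #.#.. => #  t=3,i=15
  [19] #..## => #  t=3,i=17
  [18] #..#. => .  t=4,i=8
  [17] #...# => .  t=2,i=16
  [16] #.... => #  t=1,i=0
  [15] .#### => #  t=0,i=16
  [14] .###. => .  t=3,i=7
  [13] .##.# => .  t=0,i=13
  [12] .##.. => .  t=1,i=10
  [11] .#.## => .  t=2,i=10
  [10] .#.#. => .  t=5,i=11
  [9] .#..# => #  t=3,i=16
  [8] .#... => .  t=1,i=17
  [7] ..### => #  t=2,i=0
  [6] ..##. => #  t=1,i=9
  [5] ..#.# => #  t=4,i=12
  [4] ..#.. => .  t=1,i=16
  [3] ...## => .  t=1,i=8
  [2] ...#. => .  t=1,i=15
  [1] ....# => #  t=1,i=7
  [0] ..... => #  t=1,i=1
  bits 01100101000110011000001011100011 = 1696170723

1696170723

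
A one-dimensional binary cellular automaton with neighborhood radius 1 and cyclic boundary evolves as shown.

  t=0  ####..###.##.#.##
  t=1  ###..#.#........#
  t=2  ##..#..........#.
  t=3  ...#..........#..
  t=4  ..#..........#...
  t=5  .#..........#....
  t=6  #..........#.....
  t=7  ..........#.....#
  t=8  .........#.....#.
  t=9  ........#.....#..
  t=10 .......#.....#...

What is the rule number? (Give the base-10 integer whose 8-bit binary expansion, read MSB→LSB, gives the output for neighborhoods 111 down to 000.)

130

  nb ###: next=#  (t=0,i=0, bit7=1)
  nb ##.: next=.  (t=0,i=3, bit6=0)
  nb #.#: next=.  (t=0,i=9, bit5=0)
  nb #..: next=.  (t=0,i=4, bit4=0)
  nb .##: next=.  (t=0,i=6, bit3=0)
  nb .#.: next=.  (t=0,i=13, bit2=0)
  nb ..#: next=#  (t=0,i=5, bit1=1)
  nb ...: next=.  (t=1,i=9, bit0=0)
  bits 10000010 = 130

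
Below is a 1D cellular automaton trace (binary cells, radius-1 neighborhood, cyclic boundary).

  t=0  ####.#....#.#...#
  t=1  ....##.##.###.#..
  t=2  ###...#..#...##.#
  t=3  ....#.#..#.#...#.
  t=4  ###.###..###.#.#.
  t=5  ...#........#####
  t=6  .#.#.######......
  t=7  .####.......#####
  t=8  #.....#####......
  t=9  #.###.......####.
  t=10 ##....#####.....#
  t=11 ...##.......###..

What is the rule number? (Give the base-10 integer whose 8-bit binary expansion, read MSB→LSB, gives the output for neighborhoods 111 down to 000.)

  nb ###: next=.  (t=0,i=0, bit7=0)
  nb ##.: next=.  (t=0,i=3, bit6=0)
  nb #.#: next=#  (t=0,i=4, bit5=1)
  nb #..: next=.  (t=0,i=6, bit4=0)
  nb .##: next=.  (t=0,i=16, bit3=0)
  nb .#.: next=#  (t=0,i=5, bit2=1)
  nb ..#: next=.  (t=0,i=9, bit1=0)
  nb ...: next=#  (t=0,i=7, bit0=1)
  bits 00100101 = 37

37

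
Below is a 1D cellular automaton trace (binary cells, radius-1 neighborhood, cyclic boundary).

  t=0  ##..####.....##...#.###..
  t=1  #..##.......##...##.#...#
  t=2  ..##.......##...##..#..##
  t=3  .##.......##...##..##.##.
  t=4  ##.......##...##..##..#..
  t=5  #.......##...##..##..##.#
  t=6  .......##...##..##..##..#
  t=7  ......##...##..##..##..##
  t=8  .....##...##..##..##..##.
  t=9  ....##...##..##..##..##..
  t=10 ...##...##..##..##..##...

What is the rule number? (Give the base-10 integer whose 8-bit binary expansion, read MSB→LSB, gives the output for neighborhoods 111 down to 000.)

  nb ###: next=.  (t=0,i=5, bit7=0)
  nb ##.: next=.  (t=0,i=1, bit6=0)
  nb #.#: next=.  (t=0,i=19, bit5=0)
  nb #..: next=.  (t=0,i=2, bit4=0)
  nb .##: next=#  (t=0,i=0, bit3=1)
  nb .#.: next=#  (t=0,i=18, bit2=1)
  nb ..#: next=#  (t=0,i=3, bit1=1)
  nb ...: next=.  (t=0,i=9, bit0=0)
  bits 00001110 = 14

14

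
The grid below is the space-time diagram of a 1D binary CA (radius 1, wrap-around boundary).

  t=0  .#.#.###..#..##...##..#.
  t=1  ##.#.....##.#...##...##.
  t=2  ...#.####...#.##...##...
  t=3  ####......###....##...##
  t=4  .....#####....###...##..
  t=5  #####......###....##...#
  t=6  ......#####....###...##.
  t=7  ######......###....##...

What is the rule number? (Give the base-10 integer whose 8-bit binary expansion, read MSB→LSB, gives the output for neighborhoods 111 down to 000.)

7

  ###|.  b7=0 t=0,i=6
  ##.|.  b6=0 t=0,i=7
  #.#|.  b5=0 t=0,i=2
  #..|.  b4=0 t=0,i=8
  .##|.  b3=0 t=0,i=5
  .#.|#  b2=1 t=0,i=1
  ..#|#  b1=1 t=0,i=0
  ...|#  b0=1 t=0,i=16
  bits 00000111 = 7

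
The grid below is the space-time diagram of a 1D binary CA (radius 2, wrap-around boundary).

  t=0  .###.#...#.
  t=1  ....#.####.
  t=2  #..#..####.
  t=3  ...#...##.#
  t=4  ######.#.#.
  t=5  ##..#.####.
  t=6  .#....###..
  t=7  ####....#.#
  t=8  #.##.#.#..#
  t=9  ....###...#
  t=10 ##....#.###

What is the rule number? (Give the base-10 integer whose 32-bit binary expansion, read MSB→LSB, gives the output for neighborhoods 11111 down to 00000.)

1420006740

  [31] ##### => .  t=4,i=2
  [30] ####. => #  t=1,i=8
  [29] ###.# => .  t=0,i=3
  [28] ###.. => #  t=1,i=9
  [27] ##.## => .  t=5,i=10
  [26] ##.#. => #  t=0,i=4
  [25] ##..# => .  t=5,i=2
  [24] ##... => .  t=1,i=10
  [23] #.### => #  t=1,i=6
  [22] #.##. => .  t=5,i=0
  [21] #.#.# => #  t=4,i=7
  [20] #.#.. => .  t=0,i=5
  [19] #..## => .  t=0,i=0
  [18] #..#. => .  t=2,i=2
  [17] #...# => #  t=0,i=7
  [16] #.... => #  t=1,i=0
  [15] .#### => #  t=1,i=7
  [14] .###. => .  t=0,i=2
  [13] .##.# => .  t=3,i=8
  [12] .##.. => #  t=5,i=1
  [11] .#.## => .  t=1,i=5
  [10] .#.#. => #  t=4,i=8
  [9] .#..# => .  t=0,i=10
  [8] .#... => #  t=0,i=6
  [7] ..### => .  t=0,i=1
  [6] ..##. => #  t=3,i=7
  [5] ..#.# => .  t=1,i=4
  [4] ..#.. => #  t=0,i=9
  [3] ...## => .  t=3,i=6
  [2] ...#. => #  t=0,i=8
  [1] ....# => .  t=1,i=2
  [0] ..... => .  t=1,i=1
  bits 01010100101000111001010101010100 = 1420006740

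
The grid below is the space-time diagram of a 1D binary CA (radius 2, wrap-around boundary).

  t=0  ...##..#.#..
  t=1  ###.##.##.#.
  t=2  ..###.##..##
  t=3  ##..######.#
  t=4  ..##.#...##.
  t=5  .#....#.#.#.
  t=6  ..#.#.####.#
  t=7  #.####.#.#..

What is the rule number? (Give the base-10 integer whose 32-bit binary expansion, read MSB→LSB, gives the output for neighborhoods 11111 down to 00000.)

711499563

  nb #####: next=.  (t=3,i=6, bit31=0)
  nb ####.: next=.  (t=3,i=8, bit30=0)
  nb ###.#: next=#  (t=1,i=2, bit29=1)
  nb ###..: next=.  (t=3,i=1, bit28=0)
  nb ##.##: next=#  (t=1,i=3, bit27=1)
  nb ##.#.: next=.  (t=1,i=9, bit26=0)
  nb ##..#: next=#  (t=0,i=5, bit25=1)
  nb ##...: next=.  (t=4,i=11, bit24=0)
  nb #.###: next=.  (t=1,i=0, bit23=0)
  nb #.##.: next=#  (t=1,i=4, bit22=1)
  nb #.#.#: next=#  (t=1,i=10, bit21=1)
  nb #.#..: next=.  (t=0,i=9, bit20=0)
  nb #..##: next=#  (t=2,i=1, bit19=1)
  nb #..#.: next=.  (t=0,i=6, bit18=0)
  nb #...#: next=.  (t=4,i=0, bit17=0)
  nb #....: next=.  (t=0,i=11, bit16=0)
  nb .####: next=#  (t=3,i=5, bit15=1)
  nb .###.: next=.  (t=1,i=1, bit14=0)
  nb .##.#: next=.  (t=1,i=5, bit13=0)
  nb .##..: next=#  (t=0,i=4, bit12=1)
  nb .#.##: next=#  (t=1,i=11, bit11=1)
  nb .#.#.: next=#  (t=0,i=8, bit10=1)
  nb .#..#: next=#  (t=5,i=11, bit9=1)
  nb .#...: next=#  (t=0,i=10, bit8=1)
  nb ..###: next=.  (t=2,i=2, bit7=0)
  nb ..##.: next=.  (t=0,i=3, bit6=0)
  nb ..#.#: next=#  (t=0,i=7, bit5=1)
  nb ..#..: next=.  (t=5,i=1, bit4=0)
  nb ...##: next=#  (t=0,i=2, bit3=1)
  nb ...#.: next=.  (t=5,i=5, bit2=0)
  nb ....#: next=#  (t=0,i=1, bit1=1)
  nb .....: next=#  (t=0,i=0, bit0=1)
  bits 00101010011010001001111100101011 = 711499563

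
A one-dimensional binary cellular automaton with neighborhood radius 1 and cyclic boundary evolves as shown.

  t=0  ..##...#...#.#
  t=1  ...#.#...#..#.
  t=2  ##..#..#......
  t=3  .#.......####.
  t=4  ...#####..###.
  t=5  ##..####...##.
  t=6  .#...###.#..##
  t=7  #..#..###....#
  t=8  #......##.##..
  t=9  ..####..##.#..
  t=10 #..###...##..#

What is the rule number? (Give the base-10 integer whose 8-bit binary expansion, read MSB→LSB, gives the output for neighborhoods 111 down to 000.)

  [7] ### => #  t=3,i=10
  [6] ##. => #  t=0,i=3
  [5] #.# => #  t=0,i=12
  [4] #.. => .  t=0,i=0
  [3] .## => .  t=0,i=2
  [2] .#. => .  t=0,i=7
  [1] ..# => .  t=0,i=1
  [0] ... => #  t=0,i=5
  bits 11100001 = 225

225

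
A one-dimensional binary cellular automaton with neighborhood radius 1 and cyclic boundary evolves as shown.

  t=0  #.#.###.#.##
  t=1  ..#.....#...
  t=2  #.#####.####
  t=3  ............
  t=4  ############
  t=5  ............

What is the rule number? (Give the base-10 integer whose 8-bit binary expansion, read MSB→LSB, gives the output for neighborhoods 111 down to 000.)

21

  nb ###: next=.  (t=0,i=5, bit7=0)
  nb ##.: next=.  (t=0,i=0, bit6=0)
  nb #.#: next=.  (t=0,i=1, bit5=0)
  nb #..: next=#  (t=1,i=3, bit4=1)
  nb .##: next=.  (t=0,i=4, bit3=0)
  nb .#.: next=#  (t=0,i=2, bit2=1)
  nb ..#: next=.  (t=1,i=1, bit1=0)
  nb ...: next=#  (t=1,i=0, bit0=1)
  bits 00010101 = 21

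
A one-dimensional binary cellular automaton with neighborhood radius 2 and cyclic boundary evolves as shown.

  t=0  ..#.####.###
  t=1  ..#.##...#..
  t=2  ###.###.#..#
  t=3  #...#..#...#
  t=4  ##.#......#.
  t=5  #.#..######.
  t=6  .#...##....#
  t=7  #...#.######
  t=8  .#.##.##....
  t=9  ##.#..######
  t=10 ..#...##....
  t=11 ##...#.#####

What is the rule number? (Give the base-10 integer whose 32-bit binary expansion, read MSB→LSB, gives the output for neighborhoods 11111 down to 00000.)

  #####|.  b31=0 t=5,i=7
  ####.|.  b30=0 t=0,i=6
  ###.#|.  b29=0 t=0,i=7
  ###..|.  b28=0 t=0,i=11
  ##.##|.  b27=0 t=0,i=8
  ##.#.|#  b26=1 t=2,i=7
  ##..#|.  b25=0 t=0,i=0
  ##...|#  b24=1 t=1,i=6
  #.###|#  b23=1 t=0,i=4
  #.##.|#  b22=1 t=1,i=4
  #.#.#|.  b21=0 t=5,i=0
  #.#..|.  b20=0 t=2,i=8
  #..##|.  b19=0 t=2,i=10
  #..#.|.  b18=0 t=0,i=1
  #...#|.  b17=0 t=1,i=7
  #....|#  b16=1 t=1,i=11
  .####|#  b15=1 t=0,i=5
  .###.|.  b14=0 t=0,i=10
  .##.#|.  b13=0 t=4,i=1
  .##..|#  b12=1 t=1,i=5
  .#.##|.  b11=0 t=0,i=3
  .#.#.|#  b10=1 t=5,i=1
  .#..#|.  b9=0 t=2,i=9
  .#...|.  b8=0 t=1,i=10
  ..###|#  b7=1 t=2,i=11
  ..##.|.  b6=0 t=3,i=11
  ..#.#|#  b5=1 t=0,i=2
  ..#..|.  b4=0 t=1,i=9
  ...##|#  b3=1 t=3,i=10
  ...#.|#  b2=1 t=1,i=1
  ....#|#  b1=1 t=1,i=0
  .....|#  b0=1 t=4,i=6
  bits 00000101110000011001010010101111 = 96572591

96572591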